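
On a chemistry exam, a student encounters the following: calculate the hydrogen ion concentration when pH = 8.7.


[H+] = 10^(-pH) = 10^(-8.7)
= 2.0×10^-9 M

2.0×10^-9 M


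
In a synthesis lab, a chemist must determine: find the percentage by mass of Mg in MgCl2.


M(MgCl2) = 1×24.31 + 2×35.45 = 95.21 g/mol
Mass of Mg = 1 × 24.31 = 24.31 g/mol
% Mg = 24.31/95.21 × 100 = 25.53%

25.53%


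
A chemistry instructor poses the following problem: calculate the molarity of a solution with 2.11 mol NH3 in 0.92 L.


M = n/V = 2.11/0.92 = 2.293 mol/L

2.293 M


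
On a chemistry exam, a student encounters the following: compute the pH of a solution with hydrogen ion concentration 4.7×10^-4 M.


pH = -log10([H+]) = -log10(4.7×10^-4)
= 4 - log10(4.7)
= 4 - 0.67
= 3.33

3.33


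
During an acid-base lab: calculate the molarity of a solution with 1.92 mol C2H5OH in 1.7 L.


M = n/V = 1.92/1.7 = 1.129 mol/L

1.129 M


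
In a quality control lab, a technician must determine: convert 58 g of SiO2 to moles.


M(SiO2) = 60.09 g/mol
n = mass/M = 58/60.09 = 0.9652 mol

0.9652 mol


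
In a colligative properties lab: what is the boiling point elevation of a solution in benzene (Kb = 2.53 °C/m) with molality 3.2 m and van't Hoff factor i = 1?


ΔTb = Kb × m × i
= 2.53 × 3.2 × 1
= 8.096 °C

8.096 °C


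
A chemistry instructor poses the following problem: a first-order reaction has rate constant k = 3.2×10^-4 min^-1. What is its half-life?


t½ = ln2/k = 0.693147/(3.2×10^-4 min^-1)
= 2166 min

2166 min


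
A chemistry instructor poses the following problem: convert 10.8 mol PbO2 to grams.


M(PbO2) = 239.2 g/mol
mass = n × M = 10.8 × 239.2 = 2583.36 g

2583.36 g


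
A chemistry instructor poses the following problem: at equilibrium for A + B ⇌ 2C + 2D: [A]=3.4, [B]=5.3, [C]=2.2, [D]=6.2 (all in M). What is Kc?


Kc = [C]^2[D]^2/([A][B])
= (2.2^2 × 6.2^2)/(3.4^1 × 5.3^1)
= 186.0496/18.02
= 10.32

10.32


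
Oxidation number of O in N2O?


O is usually -2
Oxidation number: -2

-2


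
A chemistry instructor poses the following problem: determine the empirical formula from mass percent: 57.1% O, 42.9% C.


Assume 100 g sample. Moles of each element:
  O: 57.1/16.0 = 3.569 mol
  C: 42.9/12.01 = 3.572 mol
Divide by smallest (3.569):
  O: 3.569/3.569 = 1.0
  C: 3.572/3.569 = 1.0
Empirical formula: CO

CO


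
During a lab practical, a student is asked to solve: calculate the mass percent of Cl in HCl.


M(HCl) = 1×1.008 + 1×35.45 = 36.458 g/mol
Mass of Cl = 1 × 35.45 = 35.45 g/mol
% Cl = 35.45/36.458 × 100 = 97.24%

97.24%


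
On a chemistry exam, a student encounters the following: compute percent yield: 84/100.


% yield = actual/theoretical × 100
= 84/100 × 100
= 84.0%

84.0%


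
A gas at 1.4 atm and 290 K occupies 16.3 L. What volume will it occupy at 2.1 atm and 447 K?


P1V1/T1 = P2V2/T2
V2 = P1V1T2/(T1P2)
= 1.4×16.3×447/(290×2.1)
= 16.75 L

16.75 L


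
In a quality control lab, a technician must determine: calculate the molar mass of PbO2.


M(PbO2) = 1×207.2 + 2×16.0
= 207.2 + 32.0
= 239.2 g/mol

239.2 g/mol


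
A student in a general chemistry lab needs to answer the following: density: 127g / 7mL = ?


ρ = mass/volume
= 127/7
= 18.143 g/mL

18.143 g/mL


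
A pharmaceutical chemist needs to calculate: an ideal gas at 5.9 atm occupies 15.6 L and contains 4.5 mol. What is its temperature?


PV = nRT  (R = 0.08206 L·atm/(mol·K))
T = PV/(nR) = 5.9×15.6/(4.5×0.08206)
= 92.04/0.369270
= 249.25 K

249.25 K


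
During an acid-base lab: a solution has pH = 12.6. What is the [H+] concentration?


[H+] = 10^(-pH) = 10^(-12.6)
= 2.51×10^-13 M

2.51×10^-13 M


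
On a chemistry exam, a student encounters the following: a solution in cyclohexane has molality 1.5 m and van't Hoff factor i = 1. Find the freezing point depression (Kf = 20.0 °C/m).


ΔTf = Kf × m × i
= 20.0 × 1.5 × 1
= 30.0 °C

30.0 °C


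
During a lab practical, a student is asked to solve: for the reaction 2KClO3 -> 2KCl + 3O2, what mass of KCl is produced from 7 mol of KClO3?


Mole ratio KCl:KClO3 = 2:2
n(KCl) = 7 × 2/2 = 7.000 mol
mass = 7.000 × 74.55 = 521.85 g

521.85 g


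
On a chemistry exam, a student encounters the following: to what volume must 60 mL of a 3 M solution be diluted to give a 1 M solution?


C1V1 = C2V2
3 × 60 = 1 × V2
V2 = 180/1 = 180.0 mL

180.0 mL


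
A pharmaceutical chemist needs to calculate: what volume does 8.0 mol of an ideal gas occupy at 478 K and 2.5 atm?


PV = nRT  (R = 0.08206 L·atm/(mol·K))
V = nRT/P = 8.0×0.08206×478/2.5
= 125.519 L

125.519 L


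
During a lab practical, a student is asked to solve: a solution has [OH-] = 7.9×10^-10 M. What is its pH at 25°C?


pOH = -log10([OH-]) = -log10(7.9×10^-10)
= 10 - log10(7.9) = 9.1
pH = 14 - pOH = 14 - 9.1 = 4.9

4.9


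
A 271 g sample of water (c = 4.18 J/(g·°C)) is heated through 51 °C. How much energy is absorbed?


q = mcΔT = 271 × 4.18 × 51
= 57771.78 J

57771.78 J


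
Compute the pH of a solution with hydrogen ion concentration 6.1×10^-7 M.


pH = -log10([H+]) = -log10(6.1×10^-7)
= 7 - log10(6.1)
= 7 - 0.79
= 6.21

6.21


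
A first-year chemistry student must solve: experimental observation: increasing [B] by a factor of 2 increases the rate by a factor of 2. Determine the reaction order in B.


rate ∝ [B]^n
2^n = 2 → n = 1
Order in B: 1

1


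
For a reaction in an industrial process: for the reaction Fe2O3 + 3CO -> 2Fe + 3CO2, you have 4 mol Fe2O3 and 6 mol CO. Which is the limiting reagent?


Mole ratio available / coefficient:
  Fe2O3: 4/1 = 4.000
  CO: 6/3 = 2.000
Smaller ratio is limiting.

CO


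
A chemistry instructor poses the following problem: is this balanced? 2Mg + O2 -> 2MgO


Equation: 2Mg + O2 -> 2MgO
Check atoms: Mg: 2=2, O: 2=2
Balanced

Yes, balanced


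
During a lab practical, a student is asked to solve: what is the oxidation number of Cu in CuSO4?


Sulfate is -2, so Cu = +2
Oxidation number: +2

+2


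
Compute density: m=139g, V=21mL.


ρ = mass/volume
= 139/21
= 6.619 g/mL

6.619 g/mL


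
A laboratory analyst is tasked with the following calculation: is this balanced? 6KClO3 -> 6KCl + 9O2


Equation: 6KClO3 -> 6KCl + 9O2
Check atoms: Cl: 6=6, K: 6=6, O: 18=18
Balanced

Yes, balanced


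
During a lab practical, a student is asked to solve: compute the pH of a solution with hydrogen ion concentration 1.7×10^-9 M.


pH = -log10([H+]) = -log10(1.7×10^-9)
= 9 - log10(1.7)
= 9 - 0.23
= 8.77

8.77


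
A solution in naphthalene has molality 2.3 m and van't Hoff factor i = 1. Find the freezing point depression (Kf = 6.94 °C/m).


ΔTf = Kf × m × i
= 6.94 × 2.3 × 1
= 15.962 °C

15.962 °C


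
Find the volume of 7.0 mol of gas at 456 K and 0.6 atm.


PV = nRT  (R = 0.08206 L·atm/(mol·K))
V = nRT/P = 7.0×0.08206×456/0.6
= 436.559 L

436.559 L


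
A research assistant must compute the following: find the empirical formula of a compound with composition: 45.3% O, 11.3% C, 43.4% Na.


Assume 100 g sample. Moles of each element:
  O: 45.3/16.0 = 2.831 mol
  C: 11.3/12.01 = 0.941 mol
  Na: 43.4/22.99 = 1.888 mol
Divide by smallest (0.941):
  O: 2.831/0.941 = 3.01
  C: 0.941/0.941 = 1.0
  Na: 1.888/0.941 = 2.01
Empirical formula: Na2CO3

Na2CO3


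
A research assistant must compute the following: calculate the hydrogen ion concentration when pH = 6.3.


[H+] = 10^(-pH) = 10^(-6.3)
= 5.01×10^-7 M

5.01×10^-7 M


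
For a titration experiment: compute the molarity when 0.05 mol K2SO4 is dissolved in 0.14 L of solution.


M = n/V = 0.05/0.14 = 0.357 mol/L

0.357 M


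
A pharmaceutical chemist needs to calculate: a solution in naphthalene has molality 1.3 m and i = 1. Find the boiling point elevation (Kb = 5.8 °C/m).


ΔTb = Kb × m × i
= 5.8 × 1.3 × 1
= 7.54 °C

7.54 °C


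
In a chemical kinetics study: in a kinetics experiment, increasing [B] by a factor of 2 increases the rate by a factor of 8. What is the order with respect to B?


rate ∝ [B]^n
2^n = 8 → n = 3
Order in B: 3

3


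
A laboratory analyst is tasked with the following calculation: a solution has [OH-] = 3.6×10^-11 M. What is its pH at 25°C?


pOH = -log10([OH-]) = -log10(3.6×10^-11)
= 11 - log10(3.6) = 10.44
pH = 14 - pOH = 14 - 10.44 = 3.56

3.56


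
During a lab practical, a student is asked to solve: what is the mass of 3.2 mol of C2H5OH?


M(C2H5OH) = 46.07 g/mol
mass = n × M = 3.2 × 46.07 = 147.42 g

147.42 g


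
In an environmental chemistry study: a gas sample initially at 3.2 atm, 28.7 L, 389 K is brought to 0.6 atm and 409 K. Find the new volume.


P1V1/T1 = P2V2/T2
V2 = P1V1T2/(T1P2)
= 3.2×28.7×409/(389×0.6)
= 160.936 L

160.936 L


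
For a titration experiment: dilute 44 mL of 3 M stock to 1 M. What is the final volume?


C1V1 = C2V2
3 × 44 = 1 × V2
V2 = 132/1 = 132.0 mL

132.0 mL


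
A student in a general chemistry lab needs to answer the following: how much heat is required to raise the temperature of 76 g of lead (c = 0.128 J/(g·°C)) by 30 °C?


q = mcΔT = 76 × 0.128 × 30
= 291.84 J

291.84 J


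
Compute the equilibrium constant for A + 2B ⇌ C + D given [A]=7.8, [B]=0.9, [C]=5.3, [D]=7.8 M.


Kc = [C][D]/([A][B]^2)
= (5.3^1 × 7.8^1)/(7.8^1 × 0.9^2)
= 41.34/6.318
= 6.543

6.543


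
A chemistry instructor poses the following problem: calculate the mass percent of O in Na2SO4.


M(Na2SO4) = 2×22.99 + 1×32.07 + 4×16.0 = 142.05 g/mol
Mass of O = 4 × 16.0 = 64.00 g/mol
% O = 64.00/142.05 × 100 = 45.05%

45.05%


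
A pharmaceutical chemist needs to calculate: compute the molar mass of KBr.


M(KBr) = 1×39.1 + 1×79.9
= 39.1 + 79.9
= 119.0 g/mol

119.0 g/mol


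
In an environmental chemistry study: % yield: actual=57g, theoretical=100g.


% yield = actual/theoretical × 100
= 57/100 × 100
= 57.0%

57.0%


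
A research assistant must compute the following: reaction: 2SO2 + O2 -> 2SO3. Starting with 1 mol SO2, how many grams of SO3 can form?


Mole ratio SO3:SO2 = 2:2
n(SO3) = 1 × 2/2 = 1.000 mol
mass = 1.000 × 80.07 = 80.07 g

80.07 g


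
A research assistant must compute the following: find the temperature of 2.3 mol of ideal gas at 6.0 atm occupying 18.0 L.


PV = nRT  (R = 0.08206 L·atm/(mol·K))
T = PV/(nR) = 6.0×18.0/(2.3×0.08206)
= 108.00/0.188738
= 572.22 K

572.22 K


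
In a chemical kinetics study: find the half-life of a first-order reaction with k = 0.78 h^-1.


t½ = ln2/k = 0.693147/(0.78 h^-1)
= 0.8887 h

0.8887 h


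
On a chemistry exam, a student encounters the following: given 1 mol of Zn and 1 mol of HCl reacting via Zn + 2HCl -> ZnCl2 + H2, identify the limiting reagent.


Mole ratio available / coefficient:
  Zn: 1/1 = 1.000
  HCl: 1/2 = 0.500
Smaller ratio is limiting.

HCl


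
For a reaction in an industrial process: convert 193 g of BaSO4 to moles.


M(BaSO4) = 233.4 g/mol
n = mass/M = 193/233.4 = 0.8269 mol

0.8269 mol


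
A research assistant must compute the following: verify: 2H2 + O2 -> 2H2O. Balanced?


Equation: 2H2 + O2 -> 2H2O
Check atoms: H: 4=4, O: 2=2
Balanced

Yes, balanced


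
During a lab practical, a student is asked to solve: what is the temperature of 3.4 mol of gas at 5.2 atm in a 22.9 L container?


PV = nRT  (R = 0.08206 L·atm/(mol·K))
T = PV/(nR) = 5.2×22.9/(3.4×0.08206)
= 119.08/0.279004
= 426.80 K

426.80 K


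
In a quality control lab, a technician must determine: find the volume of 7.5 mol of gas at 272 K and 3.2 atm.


PV = nRT  (R = 0.08206 L·atm/(mol·K))
V = nRT/P = 7.5×0.08206×272/3.2
= 52.313 L

52.313 L


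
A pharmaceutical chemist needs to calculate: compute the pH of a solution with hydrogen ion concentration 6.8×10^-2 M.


pH = -log10([H+]) = -log10(6.8×10^-2)
= 2 - log10(6.8)
= 2 - 0.83
= 1.17

1.17


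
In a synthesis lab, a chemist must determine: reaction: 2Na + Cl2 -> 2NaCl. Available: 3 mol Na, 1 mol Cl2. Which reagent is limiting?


Mole ratio available / coefficient:
  Na: 3/2 = 1.500
  Cl2: 1/1 = 1.000
Smaller ratio is limiting.

Cl2


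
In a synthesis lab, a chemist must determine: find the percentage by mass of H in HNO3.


M(HNO3) = 1×1.008 + 1×14.01 + 3×16.0 = 63.018 g/mol
Mass of H = 1 × 1.008 = 1.008 g/mol
% H = 1.008/63.018 × 100 = 1.60%

1.60%


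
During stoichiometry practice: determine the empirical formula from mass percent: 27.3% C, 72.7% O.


Assume 100 g sample. Moles of each element:
  C: 27.3/12.01 = 2.273 mol
  O: 72.7/16.0 = 4.544 mol
Divide by smallest (2.273):
  C: 2.273/2.273 = 1.0
  O: 4.544/2.273 = 2.0
Empirical formula: CO2

CO2


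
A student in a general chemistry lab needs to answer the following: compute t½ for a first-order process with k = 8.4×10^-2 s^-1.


t½ = ln2/k = 0.693147/(8.4×10^-2 s^-1)
= 8.252 s

8.252 s


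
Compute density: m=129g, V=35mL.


ρ = mass/volume
= 129/35
= 3.686 g/mL

3.686 g/mL


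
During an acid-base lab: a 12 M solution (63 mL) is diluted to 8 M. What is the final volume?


C1V1 = C2V2
12 × 63 = 8 × V2
V2 = 756/8 = 94.5 mL

94.5 mL


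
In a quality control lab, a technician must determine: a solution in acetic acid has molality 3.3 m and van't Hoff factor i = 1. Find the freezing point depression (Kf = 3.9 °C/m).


ΔTf = Kf × m × i
= 3.9 × 3.3 × 1
= 12.87 °C

12.87 °C


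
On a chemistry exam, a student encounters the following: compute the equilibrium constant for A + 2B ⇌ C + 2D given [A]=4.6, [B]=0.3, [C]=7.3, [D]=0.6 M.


Kc = [C][D]^2/([A][B]^2)
= (7.3^1 × 0.6^2)/(4.6^1 × 0.3^2)
= 2.628/0.414
= 6.348

6.348


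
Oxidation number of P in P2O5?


2x + 5(-2) = 0, so x = +5
Oxidation number: +5

+5


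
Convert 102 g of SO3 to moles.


M(SO3) = 80.07 g/mol
n = mass/M = 102/80.07 = 1.2739 mol

1.2739 mol


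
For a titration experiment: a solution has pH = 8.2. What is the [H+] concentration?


[H+] = 10^(-pH) = 10^(-8.2)
= 6.31×10^-9 M

6.31×10^-9 M


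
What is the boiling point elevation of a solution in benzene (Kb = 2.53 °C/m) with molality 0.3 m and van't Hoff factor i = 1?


ΔTb = Kb × m × i
= 2.53 × 0.3 × 1
= 0.759 °C

0.759 °C


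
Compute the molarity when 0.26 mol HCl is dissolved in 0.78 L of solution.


M = n/V = 0.26/0.78 = 0.333 mol/L

0.333 M


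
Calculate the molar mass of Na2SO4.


M(Na2SO4) = 2×22.99 + 1×32.07 + 4×16.0
= 45.98 + 32.07 + 64.0
= 142.05 g/mol

142.05 g/mol


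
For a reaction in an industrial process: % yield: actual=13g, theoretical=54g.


% yield = actual/theoretical × 100
= 13/54 × 100
= 24.07%

24.07%


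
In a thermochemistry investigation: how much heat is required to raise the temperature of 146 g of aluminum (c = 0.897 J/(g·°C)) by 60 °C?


q = mcΔT = 146 × 0.897 × 60
= 7857.72 J

7857.72 J


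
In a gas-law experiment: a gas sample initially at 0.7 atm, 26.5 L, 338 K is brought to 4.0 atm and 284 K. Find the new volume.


P1V1/T1 = P2V2/T2
V2 = P1V1T2/(T1P2)
= 0.7×26.5×284/(338×4.0)
= 3.897 L

3.897 L


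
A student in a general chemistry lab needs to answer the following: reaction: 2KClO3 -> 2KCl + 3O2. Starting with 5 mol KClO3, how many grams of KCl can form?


Mole ratio KCl:KClO3 = 2:2
n(KCl) = 5 × 2/2 = 5.000 mol
mass = 5.000 × 74.55 = 372.75 g

372.75 g


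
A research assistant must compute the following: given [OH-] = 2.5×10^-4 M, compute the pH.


pOH = -log10([OH-]) = -log10(2.5×10^-4)
= 4 - log10(2.5) = 3.6
pH = 14 - pOH = 14 - 3.6 = 10.4

10.4


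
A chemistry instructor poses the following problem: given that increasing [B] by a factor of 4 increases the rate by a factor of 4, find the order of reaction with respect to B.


rate ∝ [B]^n
4^n = 4 → n = 1
Order in B: 1

1


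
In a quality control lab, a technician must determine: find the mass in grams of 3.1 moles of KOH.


M(KOH) = 56.11 g/mol
mass = n × M = 3.1 × 56.11 = 173.94 g

173.94 g


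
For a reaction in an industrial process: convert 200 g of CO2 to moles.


M(CO2) = 44.01 g/mol
n = mass/M = 200/44.01 = 4.5444 mol

4.5444 mol


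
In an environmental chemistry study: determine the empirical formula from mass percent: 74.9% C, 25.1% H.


Assume 100 g sample. Moles of each element:
  C: 74.9/12.01 = 6.236 mol
  H: 25.1/1.008 = 24.901 mol
Divide by smallest (6.236):
  C: 6.236/6.236 = 1.0
  H: 24.901/6.236 = 3.99
Empirical formula: CH4

CH4


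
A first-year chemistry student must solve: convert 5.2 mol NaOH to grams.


M(NaOH) = 40.0 g/mol
mass = n × M = 5.2 × 40.0 = 208.00 g

208.00 g


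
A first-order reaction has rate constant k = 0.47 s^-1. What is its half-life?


t½ = ln2/k = 0.693147/(0.47 s^-1)
= 1.475 s

1.475 s


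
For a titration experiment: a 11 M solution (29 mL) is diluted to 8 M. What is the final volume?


C1V1 = C2V2
11 × 29 = 8 × V2
V2 = 319/8 = 39.88 mL

39.88 mL


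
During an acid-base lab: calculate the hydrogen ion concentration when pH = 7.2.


[H+] = 10^(-pH) = 10^(-7.2)
= 6.31×10^-8 M

6.31×10^-8 M


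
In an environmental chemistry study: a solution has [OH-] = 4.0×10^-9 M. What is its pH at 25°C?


pOH = -log10([OH-]) = -log10(4.0×10^-9)
= 9 - log10(4.0) = 8.4
pH = 14 - pOH = 14 - 8.4 = 5.6

5.6


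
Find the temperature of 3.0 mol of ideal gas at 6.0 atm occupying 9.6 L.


PV = nRT  (R = 0.08206 L·atm/(mol·K))
T = PV/(nR) = 6.0×9.6/(3.0×0.08206)
= 57.60/0.246180
= 233.98 K

233.98 K


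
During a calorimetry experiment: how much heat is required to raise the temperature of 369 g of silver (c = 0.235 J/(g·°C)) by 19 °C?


q = mcΔT = 369 × 0.235 × 19
= 1647.59 J

1647.59 J


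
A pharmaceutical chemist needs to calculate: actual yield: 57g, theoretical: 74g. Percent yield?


% yield = actual/theoretical × 100
= 57/74 × 100
= 77.03%

77.03%


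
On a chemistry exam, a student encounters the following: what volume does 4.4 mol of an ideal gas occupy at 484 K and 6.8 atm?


PV = nRT  (R = 0.08206 L·atm/(mol·K))
V = nRT/P = 4.4×0.08206×484/6.8
= 25.699 L

25.699 L


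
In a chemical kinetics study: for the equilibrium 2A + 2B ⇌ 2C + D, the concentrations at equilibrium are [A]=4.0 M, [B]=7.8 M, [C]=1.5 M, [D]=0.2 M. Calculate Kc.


Kc = [C]^2[D]/([A]^2[B]^2)
= (1.5^2 × 0.2^1)/(4.0^2 × 7.8^2)
= 0.45/973.44
= 4.623×10^-4

4.623×10^-4


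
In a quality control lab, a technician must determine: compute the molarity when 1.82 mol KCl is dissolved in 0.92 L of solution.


M = n/V = 1.82/0.92 = 1.978 mol/L

1.978 M


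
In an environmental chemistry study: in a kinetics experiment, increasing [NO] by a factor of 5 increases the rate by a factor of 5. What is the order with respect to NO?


rate ∝ [NO]^n
5^n = 5 → n = 1
Order in NO: 1

1


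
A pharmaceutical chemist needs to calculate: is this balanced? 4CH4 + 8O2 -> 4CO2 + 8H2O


Equation: 4CH4 + 8O2 -> 4CO2 + 8H2O
Check atoms: C: 4=4, H: 16=16, O: 16=16
Balanced

Yes, balanced


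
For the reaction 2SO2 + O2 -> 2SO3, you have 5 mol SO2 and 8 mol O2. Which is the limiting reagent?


Mole ratio available / coefficient:
  SO2: 5/2 = 2.500
  O2: 8/1 = 8.000
Smaller ratio is limiting.

SO2


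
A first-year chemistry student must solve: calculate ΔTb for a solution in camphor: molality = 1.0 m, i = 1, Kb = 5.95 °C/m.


ΔTb = Kb × m × i
= 5.95 × 1.0 × 1
= 5.95 °C

5.95 °C


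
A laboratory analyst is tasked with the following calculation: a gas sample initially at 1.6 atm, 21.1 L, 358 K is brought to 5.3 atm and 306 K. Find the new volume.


P1V1/T1 = P2V2/T2
V2 = P1V1T2/(T1P2)
= 1.6×21.1×306/(358×5.3)
= 5.445 L

5.445 L


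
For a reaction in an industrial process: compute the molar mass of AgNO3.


M(AgNO3) = 1×107.87 + 1×14.01 + 3×16.0
= 107.87 + 14.01 + 48.0
= 169.88 g/mol

169.88 g/mol


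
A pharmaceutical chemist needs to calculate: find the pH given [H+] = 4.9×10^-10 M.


pH = -log10([H+]) = -log10(4.9×10^-10)
= 10 - log10(4.9)
= 10 - 0.69
= 9.31

9.31


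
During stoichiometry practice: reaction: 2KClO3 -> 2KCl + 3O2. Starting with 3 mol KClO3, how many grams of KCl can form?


Mole ratio KCl:KClO3 = 2:2
n(KCl) = 3 × 2/2 = 3.000 mol
mass = 3.000 × 74.55 = 223.65 g

223.65 g


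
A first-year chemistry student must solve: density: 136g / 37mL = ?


ρ = mass/volume
= 136/37
= 3.676 g/mL

3.676 g/mL


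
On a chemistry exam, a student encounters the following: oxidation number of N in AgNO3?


(+1) + x + 3(-2) = 0, so x = +5
Oxidation number: +5

+5


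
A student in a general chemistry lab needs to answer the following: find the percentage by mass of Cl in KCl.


M(KCl) = 1×39.1 + 1×35.45 = 74.55 g/mol
Mass of Cl = 1 × 35.45 = 35.45 g/mol
% Cl = 35.45/74.55 × 100 = 47.55%

47.55%


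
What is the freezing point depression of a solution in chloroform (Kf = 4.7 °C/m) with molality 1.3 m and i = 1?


ΔTf = Kf × m × i
= 4.7 × 1.3 × 1
= 6.11 °C

6.11 °C


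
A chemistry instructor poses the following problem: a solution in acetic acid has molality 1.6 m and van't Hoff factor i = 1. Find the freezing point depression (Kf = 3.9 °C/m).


ΔTf = Kf × m × i
= 3.9 × 1.6 × 1
= 6.24 °C

6.24 °C


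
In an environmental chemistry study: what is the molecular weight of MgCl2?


M(MgCl2) = 1×24.31 + 2×35.45
= 24.31 + 70.9
= 95.21 g/mol

95.21 g/mol


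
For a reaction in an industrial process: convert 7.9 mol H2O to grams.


M(H2O) = 18.02 g/mol
mass = n × M = 7.9 × 18.02 = 142.36 g

142.36 g


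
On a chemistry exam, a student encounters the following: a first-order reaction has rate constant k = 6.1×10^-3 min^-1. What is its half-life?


t½ = ln2/k = 0.693147/(6.1×10^-3 min^-1)
= 113.6 min

113.6 min


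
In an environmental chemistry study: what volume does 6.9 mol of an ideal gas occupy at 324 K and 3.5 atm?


PV = nRT  (R = 0.08206 L·atm/(mol·K))
V = nRT/P = 6.9×0.08206×324/3.5
= 52.415 L

52.415 L


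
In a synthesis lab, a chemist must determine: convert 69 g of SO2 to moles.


M(SO2) = 64.07 g/mol
n = mass/M = 69/64.07 = 1.0769 mol

1.0769 mol


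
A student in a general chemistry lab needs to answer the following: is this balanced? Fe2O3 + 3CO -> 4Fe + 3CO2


Equation: Fe2O3 + 3CO -> 4Fe + 3CO2
Check atoms: C: 3=3, Fe: 2≠4, O: 6=6
Not balanced

No, not balanced


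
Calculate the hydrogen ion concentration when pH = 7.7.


[H+] = 10^(-pH) = 10^(-7.7)
= 2.0×10^-8 M

2.0×10^-8 M


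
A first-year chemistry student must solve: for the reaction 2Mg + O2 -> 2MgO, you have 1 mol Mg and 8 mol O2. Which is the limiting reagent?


Mole ratio available / coefficient:
  Mg: 1/2 = 0.500
  O2: 8/1 = 8.000
Smaller ratio is limiting.

Mg


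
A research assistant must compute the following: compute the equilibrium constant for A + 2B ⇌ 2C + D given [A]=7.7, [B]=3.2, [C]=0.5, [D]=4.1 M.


Kc = [C]^2[D]/([A][B]^2)
= (0.5^2 × 4.1^1)/(7.7^1 × 3.2^2)
= 1.025/78.848
= 0.01300

0.01300


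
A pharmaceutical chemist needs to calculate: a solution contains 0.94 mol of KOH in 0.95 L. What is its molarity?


M = n/V = 0.94/0.95 = 0.989 mol/L

0.989 M


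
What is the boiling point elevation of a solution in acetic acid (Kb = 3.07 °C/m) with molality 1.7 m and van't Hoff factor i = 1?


ΔTb = Kb × m × i
= 3.07 × 1.7 × 1
= 5.219 °C

5.219 °C


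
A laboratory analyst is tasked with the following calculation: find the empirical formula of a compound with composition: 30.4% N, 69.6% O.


Assume 100 g sample. Moles of each element:
  N: 30.4/14.01 = 2.17 mol
  O: 69.6/16.0 = 4.35 mol
Divide by smallest (2.17):
  N: 2.17/2.17 = 1.0
  O: 4.35/2.17 = 2.0
Empirical formula: NO2

NO2


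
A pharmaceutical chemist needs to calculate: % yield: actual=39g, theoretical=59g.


% yield = actual/theoretical × 100
= 39/59 × 100
= 66.1%

66.1%


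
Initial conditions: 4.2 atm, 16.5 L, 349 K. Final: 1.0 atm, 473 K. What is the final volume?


P1V1/T1 = P2V2/T2
V2 = P1V1T2/(T1P2)
= 4.2×16.5×473/(349×1.0)
= 93.922 L

93.922 L


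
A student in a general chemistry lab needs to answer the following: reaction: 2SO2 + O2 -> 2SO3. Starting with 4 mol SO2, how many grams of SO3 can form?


Mole ratio SO3:SO2 = 2:2
n(SO3) = 4 × 2/2 = 4.000 mol
mass = 4.000 × 80.07 = 320.28 g

320.28 g


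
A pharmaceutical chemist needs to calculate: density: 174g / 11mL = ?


ρ = mass/volume
= 174/11
= 15.818 g/mL

15.818 g/mL


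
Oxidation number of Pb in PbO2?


x + 2(-2) = 0, so x = +4
Oxidation number: +4

+4


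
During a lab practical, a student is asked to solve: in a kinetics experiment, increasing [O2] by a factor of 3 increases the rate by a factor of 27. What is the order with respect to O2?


rate ∝ [O2]^n
3^n = 27 → n = 3
Order in O2: 3

3


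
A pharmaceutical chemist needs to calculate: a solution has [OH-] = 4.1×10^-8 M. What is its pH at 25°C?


pOH = -log10([OH-]) = -log10(4.1×10^-8)
= 8 - log10(4.1) = 7.39
pH = 14 - pOH = 14 - 7.39 = 6.61

6.61


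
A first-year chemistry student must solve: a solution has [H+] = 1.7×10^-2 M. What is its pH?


pH = -log10([H+]) = -log10(1.7×10^-2)
= 2 - log10(1.7)
= 2 - 0.23
= 1.77

1.77


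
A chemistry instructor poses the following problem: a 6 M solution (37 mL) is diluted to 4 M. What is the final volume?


C1V1 = C2V2
6 × 37 = 4 × V2
V2 = 222/4 = 55.5 mL

55.5 mL


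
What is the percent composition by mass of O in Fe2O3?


M(Fe2O3) = 2×55.85 + 3×16.0 = 159.70 g/mol
Mass of O = 3 × 16.0 = 48.00 g/mol
% O = 48.00/159.70 × 100 = 30.06%

30.06%


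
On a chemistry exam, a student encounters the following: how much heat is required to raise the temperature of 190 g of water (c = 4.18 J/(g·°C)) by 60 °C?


q = mcΔT = 190 × 4.18 × 60
= 47652.00 J

47652.00 J


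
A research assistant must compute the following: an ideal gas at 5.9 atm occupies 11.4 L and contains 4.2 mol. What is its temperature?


PV = nRT  (R = 0.08206 L·atm/(mol·K))
T = PV/(nR) = 5.9×11.4/(4.2×0.08206)
= 67.26/0.344652
= 195.15 K

195.15 K


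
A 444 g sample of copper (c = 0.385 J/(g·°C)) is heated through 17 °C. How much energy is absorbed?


q = mcΔT = 444 × 0.385 × 17
= 2905.98 J

2905.98 J


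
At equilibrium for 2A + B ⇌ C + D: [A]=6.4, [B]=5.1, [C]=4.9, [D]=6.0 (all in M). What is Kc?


Kc = [C][D]/([A]^2[B])
= (4.9^1 × 6.0^1)/(6.4^2 × 5.1^1)
= 29.4/208.896
= 0.1407

0.1407


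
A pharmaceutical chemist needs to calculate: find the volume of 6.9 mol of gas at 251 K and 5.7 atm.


PV = nRT  (R = 0.08206 L·atm/(mol·K))
V = nRT/P = 6.9×0.08206×251/5.7
= 24.933 L

24.933 L


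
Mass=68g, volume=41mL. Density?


ρ = mass/volume
= 68/41
= 1.659 g/mL

1.659 g/mL


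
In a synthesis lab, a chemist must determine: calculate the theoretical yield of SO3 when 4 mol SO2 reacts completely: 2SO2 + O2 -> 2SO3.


Mole ratio SO3:SO2 = 2:2
n(SO3) = 4 × 2/2 = 4.000 mol
mass = 4.000 × 80.07 = 320.28 g

320.28 g


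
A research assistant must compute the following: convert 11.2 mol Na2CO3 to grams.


M(Na2CO3) = 105.99 g/mol
mass = n × M = 11.2 × 105.99 = 1187.09 g

1187.09 g


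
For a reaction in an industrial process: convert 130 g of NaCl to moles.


M(NaCl) = 58.44 g/mol
n = mass/M = 130/58.44 = 2.2245 mol

2.2245 mol


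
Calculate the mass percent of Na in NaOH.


M(NaOH) = 1×22.99 + 1×16.0 + 1×1.008 = 39.998 g/mol
Mass of Na = 1 × 22.99 = 22.99 g/mol
% Na = 22.99/39.998 × 100 = 57.48%

57.48%


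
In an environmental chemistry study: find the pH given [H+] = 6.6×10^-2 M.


pH = -log10([H+]) = -log10(6.6×10^-2)
= 2 - log10(6.6)
= 2 - 0.82
= 1.18

1.18


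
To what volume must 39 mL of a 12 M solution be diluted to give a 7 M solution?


C1V1 = C2V2
12 × 39 = 7 × V2
V2 = 468/7 = 66.86 mL

66.86 mL


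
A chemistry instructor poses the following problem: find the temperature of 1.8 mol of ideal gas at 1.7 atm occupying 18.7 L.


PV = nRT  (R = 0.08206 L·atm/(mol·K))
T = PV/(nR) = 1.7×18.7/(1.8×0.08206)
= 31.79/0.147708
= 215.22 K

215.22 K


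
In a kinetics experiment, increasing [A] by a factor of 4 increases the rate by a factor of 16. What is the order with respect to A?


rate ∝ [A]^n
4^n = 16 → n = 2
Order in A: 2

2


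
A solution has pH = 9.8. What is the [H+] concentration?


[H+] = 10^(-pH) = 10^(-9.8)
= 1.58×10^-10 M

1.58×10^-10 M


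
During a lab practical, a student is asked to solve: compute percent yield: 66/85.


% yield = actual/theoretical × 100
= 66/85 × 100
= 77.65%

77.65%


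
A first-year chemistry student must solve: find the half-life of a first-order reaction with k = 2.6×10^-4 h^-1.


t½ = ln2/k = 0.693147/(2.6×10^-4 h^-1)
= 2666 h

2666 h


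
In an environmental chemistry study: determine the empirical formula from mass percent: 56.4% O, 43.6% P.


Assume 100 g sample. Moles of each element:
  O: 56.4/16.0 = 3.525 mol
  P: 43.6/30.97 = 1.408 mol
Divide by smallest (1.408):
  O: 3.525/1.408 = 2.5
  P: 1.408/1.408 = 1.0
Multiply all ratios by 2 to obtain whole numbers.
Empirical formula: P2O5

P2O5


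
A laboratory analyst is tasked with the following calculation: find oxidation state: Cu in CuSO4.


Sulfate is -2, so Cu = +2
Oxidation number: +2

+2


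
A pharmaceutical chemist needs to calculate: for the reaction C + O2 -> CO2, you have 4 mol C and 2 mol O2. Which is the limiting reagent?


Mole ratio available / coefficient:
  C: 4/1 = 4.000
  O2: 2/1 = 2.000
Smaller ratio is limiting.

O2


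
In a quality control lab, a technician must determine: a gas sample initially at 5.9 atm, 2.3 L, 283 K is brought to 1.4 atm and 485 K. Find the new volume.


P1V1/T1 = P2V2/T2
V2 = P1V1T2/(T1P2)
= 5.9×2.3×485/(283×1.4)
= 16.611 L

16.611 L


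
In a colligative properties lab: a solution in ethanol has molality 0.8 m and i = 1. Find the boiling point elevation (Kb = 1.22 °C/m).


ΔTb = Kb × m × i
= 1.22 × 0.8 × 1
= 0.976 °C

0.976 °C


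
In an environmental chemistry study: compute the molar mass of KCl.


M(KCl) = 1×39.1 + 1×35.45
= 39.1 + 35.45
= 74.55 g/mol

74.55 g/mol


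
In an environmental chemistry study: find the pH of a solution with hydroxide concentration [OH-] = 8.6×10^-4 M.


pOH = -log10([OH-]) = -log10(8.6×10^-4)
= 4 - log10(8.6) = 3.07
pH = 14 - pOH = 14 - 3.07 = 10.93

10.93


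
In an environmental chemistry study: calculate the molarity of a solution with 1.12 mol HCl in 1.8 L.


M = n/V = 1.12/1.8 = 0.622 mol/L

0.622 M


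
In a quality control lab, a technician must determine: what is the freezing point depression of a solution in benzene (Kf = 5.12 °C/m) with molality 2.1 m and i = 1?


ΔTf = Kf × m × i
= 5.12 × 2.1 × 1
= 10.752 °C

10.752 °C


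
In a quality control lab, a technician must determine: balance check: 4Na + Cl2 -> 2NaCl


Equation: 4Na + Cl2 -> 2NaCl
Check atoms: Cl: 2=2, Na: 4≠2
Not balanced

No, not balanced


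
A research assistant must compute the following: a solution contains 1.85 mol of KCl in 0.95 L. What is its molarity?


M = n/V = 1.85/0.95 = 1.947 mol/L

1.947 M


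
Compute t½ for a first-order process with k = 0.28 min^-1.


t½ = ln2/k = 0.693147/(0.28 min^-1)
= 2.476 min

2.476 min


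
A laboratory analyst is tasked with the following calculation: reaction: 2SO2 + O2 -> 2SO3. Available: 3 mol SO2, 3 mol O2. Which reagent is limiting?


Mole ratio available / coefficient:
  SO2: 3/2 = 1.500
  O2: 3/1 = 3.000
Smaller ratio is limiting.

SO2


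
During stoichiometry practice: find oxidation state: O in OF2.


F is always -1; 2(-1) + x = 0, so O = +2
Oxidation number: +2

+2


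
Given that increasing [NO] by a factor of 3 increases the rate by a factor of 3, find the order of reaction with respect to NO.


rate ∝ [NO]^n
3^n = 3 → n = 1
Order in NO: 1

1


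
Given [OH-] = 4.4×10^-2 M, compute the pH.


pOH = -log10([OH-]) = -log10(4.4×10^-2)
= 2 - log10(4.4) = 1.36
pH = 14 - pOH = 14 - 1.36 = 12.64

12.64


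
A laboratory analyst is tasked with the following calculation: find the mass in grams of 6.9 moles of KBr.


M(KBr) = 119.0 g/mol
mass = n × M = 6.9 × 119.0 = 821.10 g

821.10 g


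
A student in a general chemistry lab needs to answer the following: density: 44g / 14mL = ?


ρ = mass/volume
= 44/14
= 3.143 g/mL

3.143 g/mL


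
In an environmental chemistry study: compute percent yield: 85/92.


% yield = actual/theoretical × 100
= 85/92 × 100
= 92.39%

92.39%


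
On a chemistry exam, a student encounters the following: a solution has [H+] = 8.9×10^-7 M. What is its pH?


pH = -log10([H+]) = -log10(8.9×10^-7)
= 7 - log10(8.9)
= 7 - 0.95
= 6.05

6.05


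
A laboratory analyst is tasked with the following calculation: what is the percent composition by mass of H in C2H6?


M(C2H6) = 2×12.01 + 6×1.008 = 30.068 g/mol
Mass of H = 6 × 1.008 = 6.048 g/mol
% H = 6.048/30.068 × 100 = 20.11%

20.11%


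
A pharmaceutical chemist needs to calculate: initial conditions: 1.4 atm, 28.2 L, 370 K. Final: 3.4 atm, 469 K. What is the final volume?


P1V1/T1 = P2V2/T2
V2 = P1V1T2/(T1P2)
= 1.4×28.2×469/(370×3.4)
= 14.719 L

14.719 L


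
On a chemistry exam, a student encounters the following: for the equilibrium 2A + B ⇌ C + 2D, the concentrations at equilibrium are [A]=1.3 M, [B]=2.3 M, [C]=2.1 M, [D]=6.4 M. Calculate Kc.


Kc = [C][D]^2/([A]^2[B])
= (2.1^1 × 6.4^2)/(1.3^2 × 2.3^1)
= 86.016/3.887
= 22.13

22.13


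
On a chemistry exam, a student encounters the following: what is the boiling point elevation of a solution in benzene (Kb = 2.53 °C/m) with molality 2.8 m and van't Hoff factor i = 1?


ΔTb = Kb × m × i
= 2.53 × 2.8 × 1
= 7.084 °C

7.084 °C


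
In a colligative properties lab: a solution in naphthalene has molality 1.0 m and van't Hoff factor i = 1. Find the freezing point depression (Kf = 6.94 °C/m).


ΔTf = Kf × m × i
= 6.94 × 1.0 × 1
= 6.94 °C

6.94 °C


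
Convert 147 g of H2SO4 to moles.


M(H2SO4) = 98.09 g/mol
n = mass/M = 147/98.09 = 1.4986 mol

1.4986 mol


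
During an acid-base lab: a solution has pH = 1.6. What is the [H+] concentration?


[H+] = 10^(-pH) = 10^(-1.6)
= 2.51×10^-2 M

2.51×10^-2 M


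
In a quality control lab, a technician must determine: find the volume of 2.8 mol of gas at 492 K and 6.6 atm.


PV = nRT  (R = 0.08206 L·atm/(mol·K))
V = nRT/P = 2.8×0.08206×492/6.6
= 17.128 L

17.128 L


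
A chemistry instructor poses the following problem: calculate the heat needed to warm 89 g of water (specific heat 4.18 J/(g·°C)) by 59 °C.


q = mcΔT = 89 × 4.18 × 59
= 21949.18 J

21949.18 J


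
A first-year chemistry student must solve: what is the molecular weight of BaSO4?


M(BaSO4) = 1×137.33 + 1×32.07 + 4×16.0
= 137.33 + 32.07 + 64.0
= 233.4 g/mol

233.4 g/mol


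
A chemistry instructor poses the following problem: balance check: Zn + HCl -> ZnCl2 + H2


Equation: Zn + HCl -> ZnCl2 + H2
Check atoms: Cl: 1≠2, H: 1≠2, Zn: 1=1
Not balanced

No, not balanced


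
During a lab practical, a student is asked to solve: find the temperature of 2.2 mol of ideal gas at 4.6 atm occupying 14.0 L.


PV = nRT  (R = 0.08206 L·atm/(mol·K))
T = PV/(nR) = 4.6×14.0/(2.2×0.08206)
= 64.40/0.180532
= 356.72 K

356.72 K


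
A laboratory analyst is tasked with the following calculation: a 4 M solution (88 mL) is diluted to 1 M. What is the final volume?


C1V1 = C2V2
4 × 88 = 1 × V2
V2 = 352/1 = 352.0 mL

352.0 mL


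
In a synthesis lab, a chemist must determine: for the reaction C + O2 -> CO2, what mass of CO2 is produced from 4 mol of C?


Mole ratio CO2:C = 1:1
n(CO2) = 4 × 1/1 = 4.000 mol
mass = 4.000 × 44.01 = 176.04 g

176.04 g


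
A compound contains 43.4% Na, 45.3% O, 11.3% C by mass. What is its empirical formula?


Assume 100 g sample. Moles of each element:
  Na: 43.4/22.99 = 1.888 mol
  O: 45.3/16.0 = 2.831 mol
  C: 11.3/12.01 = 0.941 mol
Divide by smallest (0.941):
  Na: 1.888/0.941 = 2.01
  O: 2.831/0.941 = 3.01
  C: 0.941/0.941 = 1.0
Empirical formula: Na2CO3

Na2CO3


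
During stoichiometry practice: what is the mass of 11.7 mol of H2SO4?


M(H2SO4) = 98.09 g/mol
mass = n × M = 11.7 × 98.09 = 1147.65 g

1147.65 g


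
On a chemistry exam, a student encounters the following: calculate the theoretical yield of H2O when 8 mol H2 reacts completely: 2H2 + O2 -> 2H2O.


Mole ratio H2O:H2 = 2:2
n(H2O) = 8 × 2/2 = 8.000 mol
mass = 8.000 × 18.02 = 144.16 g

144.16 g


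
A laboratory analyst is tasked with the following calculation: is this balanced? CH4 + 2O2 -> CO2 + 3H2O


Equation: CH4 + 2O2 -> CO2 + 3H2O
Check atoms: C: 1=1, H: 4≠6, O: 4≠5
Not balanced

No, not balanced


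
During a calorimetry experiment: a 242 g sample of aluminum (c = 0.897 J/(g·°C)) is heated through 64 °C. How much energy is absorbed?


q = mcΔT = 242 × 0.897 × 64
= 13892.74 J

13892.74 J


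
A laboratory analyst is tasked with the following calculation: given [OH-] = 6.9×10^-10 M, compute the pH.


pOH = -log10([OH-]) = -log10(6.9×10^-10)
= 10 - log10(6.9) = 9.16
pH = 14 - pOH = 14 - 9.16 = 4.84

4.84


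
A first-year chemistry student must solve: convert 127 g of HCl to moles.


M(HCl) = 36.46 g/mol
n = mass/M = 127/36.46 = 3.4833 mol

3.4833 mol


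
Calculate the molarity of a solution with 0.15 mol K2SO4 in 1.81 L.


M = n/V = 0.15/1.81 = 0.083 mol/L

0.083 M


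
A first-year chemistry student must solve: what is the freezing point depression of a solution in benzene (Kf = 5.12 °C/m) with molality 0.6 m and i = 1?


ΔTf = Kf × m × i
= 5.12 × 0.6 × 1
= 3.072 °C

3.072 °C


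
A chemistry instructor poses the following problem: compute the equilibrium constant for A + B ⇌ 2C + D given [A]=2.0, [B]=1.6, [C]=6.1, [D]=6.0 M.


Kc = [C]^2[D]/([A][B])
= (6.1^2 × 6.0^1)/(2.0^1 × 1.6^1)
= 223.26/3.2
= 69.77

69.77


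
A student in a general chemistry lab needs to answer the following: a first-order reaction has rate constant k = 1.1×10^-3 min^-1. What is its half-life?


t½ = ln2/k = 0.693147/(1.1×10^-3 min^-1)
= 630.1 min

630.1 min


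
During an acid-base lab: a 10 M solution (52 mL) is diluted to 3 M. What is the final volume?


C1V1 = C2V2
10 × 52 = 3 × V2
V2 = 520/3 = 173.33 mL

173.33 mL


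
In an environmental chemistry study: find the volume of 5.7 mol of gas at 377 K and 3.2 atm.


PV = nRT  (R = 0.08206 L·atm/(mol·K))
V = nRT/P = 5.7×0.08206×377/3.2
= 55.106 L

55.106 L


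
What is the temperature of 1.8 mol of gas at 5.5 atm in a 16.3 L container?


PV = nRT  (R = 0.08206 L·atm/(mol·K))
T = PV/(nR) = 5.5×16.3/(1.8×0.08206)
= 89.65/0.147708
= 606.94 K

606.94 K


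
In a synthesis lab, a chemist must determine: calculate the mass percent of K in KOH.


M(KOH) = 1×39.1 + 1×16.0 + 1×1.008 = 56.108 g/mol
Mass of K = 1 × 39.1 = 39.10 g/mol
% K = 39.10/56.108 × 100 = 69.69%

69.69%


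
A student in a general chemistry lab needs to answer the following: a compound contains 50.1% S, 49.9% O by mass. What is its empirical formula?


Assume 100 g sample. Moles of each element:
  S: 50.1/32.07 = 1.562 mol
  O: 49.9/16.0 = 3.119 mol
Divide by smallest (1.562):
  S: 1.562/1.562 = 1.0
  O: 3.119/1.562 = 2.0
Empirical formula: SO2

SO2
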